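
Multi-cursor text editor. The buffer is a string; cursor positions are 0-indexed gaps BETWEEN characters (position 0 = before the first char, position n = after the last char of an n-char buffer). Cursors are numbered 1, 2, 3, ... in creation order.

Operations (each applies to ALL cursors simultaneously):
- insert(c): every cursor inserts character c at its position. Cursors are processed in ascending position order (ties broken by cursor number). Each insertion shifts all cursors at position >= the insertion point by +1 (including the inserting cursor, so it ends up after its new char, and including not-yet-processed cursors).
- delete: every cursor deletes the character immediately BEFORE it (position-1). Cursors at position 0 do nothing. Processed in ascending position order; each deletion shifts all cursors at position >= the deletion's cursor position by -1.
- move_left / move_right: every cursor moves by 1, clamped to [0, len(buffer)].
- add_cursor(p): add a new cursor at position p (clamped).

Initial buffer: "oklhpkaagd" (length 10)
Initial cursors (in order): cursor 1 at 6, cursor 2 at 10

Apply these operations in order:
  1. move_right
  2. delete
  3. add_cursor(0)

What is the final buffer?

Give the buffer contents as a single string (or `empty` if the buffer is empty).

After op 1 (move_right): buffer="oklhpkaagd" (len 10), cursors c1@7 c2@10, authorship ..........
After op 2 (delete): buffer="oklhpkag" (len 8), cursors c1@6 c2@8, authorship ........
After op 3 (add_cursor(0)): buffer="oklhpkag" (len 8), cursors c3@0 c1@6 c2@8, authorship ........

Answer: oklhpkag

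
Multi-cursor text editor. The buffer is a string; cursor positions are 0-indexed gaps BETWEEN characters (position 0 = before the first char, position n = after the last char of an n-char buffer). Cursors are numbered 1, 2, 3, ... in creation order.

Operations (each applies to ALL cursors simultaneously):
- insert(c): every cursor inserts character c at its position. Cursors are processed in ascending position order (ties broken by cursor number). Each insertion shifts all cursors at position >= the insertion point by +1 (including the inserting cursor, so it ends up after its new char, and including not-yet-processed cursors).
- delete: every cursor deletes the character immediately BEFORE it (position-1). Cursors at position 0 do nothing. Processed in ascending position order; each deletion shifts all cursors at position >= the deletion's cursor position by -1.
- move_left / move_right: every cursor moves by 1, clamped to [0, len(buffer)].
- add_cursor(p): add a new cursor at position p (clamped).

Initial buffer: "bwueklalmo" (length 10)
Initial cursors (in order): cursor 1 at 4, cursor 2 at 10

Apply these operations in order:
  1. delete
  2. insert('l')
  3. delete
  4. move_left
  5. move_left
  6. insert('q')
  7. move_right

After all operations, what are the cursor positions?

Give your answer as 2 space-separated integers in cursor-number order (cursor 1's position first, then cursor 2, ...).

After op 1 (delete): buffer="bwuklalm" (len 8), cursors c1@3 c2@8, authorship ........
After op 2 (insert('l')): buffer="bwulklalml" (len 10), cursors c1@4 c2@10, authorship ...1.....2
After op 3 (delete): buffer="bwuklalm" (len 8), cursors c1@3 c2@8, authorship ........
After op 4 (move_left): buffer="bwuklalm" (len 8), cursors c1@2 c2@7, authorship ........
After op 5 (move_left): buffer="bwuklalm" (len 8), cursors c1@1 c2@6, authorship ........
After op 6 (insert('q')): buffer="bqwuklaqlm" (len 10), cursors c1@2 c2@8, authorship .1.....2..
After op 7 (move_right): buffer="bqwuklaqlm" (len 10), cursors c1@3 c2@9, authorship .1.....2..

Answer: 3 9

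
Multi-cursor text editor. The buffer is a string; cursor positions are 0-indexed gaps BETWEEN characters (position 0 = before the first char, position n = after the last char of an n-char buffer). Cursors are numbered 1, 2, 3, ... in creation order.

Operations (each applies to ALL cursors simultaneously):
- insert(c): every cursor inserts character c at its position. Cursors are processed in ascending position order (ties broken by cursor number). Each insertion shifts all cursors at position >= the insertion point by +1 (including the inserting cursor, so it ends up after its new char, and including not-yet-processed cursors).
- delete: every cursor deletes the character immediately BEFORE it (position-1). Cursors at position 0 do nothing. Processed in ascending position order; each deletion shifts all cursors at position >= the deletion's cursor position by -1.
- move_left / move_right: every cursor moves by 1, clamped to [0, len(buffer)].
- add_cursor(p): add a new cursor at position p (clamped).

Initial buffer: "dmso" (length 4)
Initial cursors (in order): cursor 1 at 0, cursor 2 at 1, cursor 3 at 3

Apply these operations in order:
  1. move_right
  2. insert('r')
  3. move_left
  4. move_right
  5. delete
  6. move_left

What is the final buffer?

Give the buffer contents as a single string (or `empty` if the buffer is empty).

Answer: dmso

Derivation:
After op 1 (move_right): buffer="dmso" (len 4), cursors c1@1 c2@2 c3@4, authorship ....
After op 2 (insert('r')): buffer="drmrsor" (len 7), cursors c1@2 c2@4 c3@7, authorship .1.2..3
After op 3 (move_left): buffer="drmrsor" (len 7), cursors c1@1 c2@3 c3@6, authorship .1.2..3
After op 4 (move_right): buffer="drmrsor" (len 7), cursors c1@2 c2@4 c3@7, authorship .1.2..3
After op 5 (delete): buffer="dmso" (len 4), cursors c1@1 c2@2 c3@4, authorship ....
After op 6 (move_left): buffer="dmso" (len 4), cursors c1@0 c2@1 c3@3, authorship ....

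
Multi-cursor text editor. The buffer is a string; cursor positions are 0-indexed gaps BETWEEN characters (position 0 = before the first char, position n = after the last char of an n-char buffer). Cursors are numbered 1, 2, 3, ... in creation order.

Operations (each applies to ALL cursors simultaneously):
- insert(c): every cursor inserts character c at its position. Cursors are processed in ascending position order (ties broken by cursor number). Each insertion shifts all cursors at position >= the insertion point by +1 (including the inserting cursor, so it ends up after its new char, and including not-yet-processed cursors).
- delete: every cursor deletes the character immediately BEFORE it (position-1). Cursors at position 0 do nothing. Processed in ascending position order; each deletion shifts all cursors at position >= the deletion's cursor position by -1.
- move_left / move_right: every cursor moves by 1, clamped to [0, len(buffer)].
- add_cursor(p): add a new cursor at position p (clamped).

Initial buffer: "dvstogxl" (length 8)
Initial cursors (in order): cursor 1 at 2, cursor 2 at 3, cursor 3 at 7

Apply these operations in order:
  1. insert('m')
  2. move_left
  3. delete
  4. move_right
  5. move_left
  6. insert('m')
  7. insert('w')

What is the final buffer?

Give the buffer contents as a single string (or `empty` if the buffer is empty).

After op 1 (insert('m')): buffer="dvmsmtogxml" (len 11), cursors c1@3 c2@5 c3@10, authorship ..1.2....3.
After op 2 (move_left): buffer="dvmsmtogxml" (len 11), cursors c1@2 c2@4 c3@9, authorship ..1.2....3.
After op 3 (delete): buffer="dmmtogml" (len 8), cursors c1@1 c2@2 c3@6, authorship .12...3.
After op 4 (move_right): buffer="dmmtogml" (len 8), cursors c1@2 c2@3 c3@7, authorship .12...3.
After op 5 (move_left): buffer="dmmtogml" (len 8), cursors c1@1 c2@2 c3@6, authorship .12...3.
After op 6 (insert('m')): buffer="dmmmmtogmml" (len 11), cursors c1@2 c2@4 c3@9, authorship .1122...33.
After op 7 (insert('w')): buffer="dmwmmwmtogmwml" (len 14), cursors c1@3 c2@6 c3@12, authorship .111222...333.

Answer: dmwmmwmtogmwml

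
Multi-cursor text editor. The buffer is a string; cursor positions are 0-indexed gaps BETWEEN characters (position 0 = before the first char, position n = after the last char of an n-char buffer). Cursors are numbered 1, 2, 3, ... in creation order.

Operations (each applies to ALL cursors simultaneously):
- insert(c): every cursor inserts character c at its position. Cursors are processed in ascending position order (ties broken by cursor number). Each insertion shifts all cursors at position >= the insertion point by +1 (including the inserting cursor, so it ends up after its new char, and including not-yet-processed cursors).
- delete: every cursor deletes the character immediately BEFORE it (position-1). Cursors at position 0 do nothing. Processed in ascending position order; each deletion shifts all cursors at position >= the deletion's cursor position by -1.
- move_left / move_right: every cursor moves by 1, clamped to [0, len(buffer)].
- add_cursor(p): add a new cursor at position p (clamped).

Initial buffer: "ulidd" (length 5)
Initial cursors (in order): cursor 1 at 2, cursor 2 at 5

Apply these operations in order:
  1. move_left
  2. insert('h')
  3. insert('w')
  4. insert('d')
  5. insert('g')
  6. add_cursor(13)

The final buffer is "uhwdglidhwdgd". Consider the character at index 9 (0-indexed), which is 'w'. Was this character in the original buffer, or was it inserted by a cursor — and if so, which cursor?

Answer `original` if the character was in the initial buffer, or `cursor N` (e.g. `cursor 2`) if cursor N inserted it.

After op 1 (move_left): buffer="ulidd" (len 5), cursors c1@1 c2@4, authorship .....
After op 2 (insert('h')): buffer="uhlidhd" (len 7), cursors c1@2 c2@6, authorship .1...2.
After op 3 (insert('w')): buffer="uhwlidhwd" (len 9), cursors c1@3 c2@8, authorship .11...22.
After op 4 (insert('d')): buffer="uhwdlidhwdd" (len 11), cursors c1@4 c2@10, authorship .111...222.
After op 5 (insert('g')): buffer="uhwdglidhwdgd" (len 13), cursors c1@5 c2@12, authorship .1111...2222.
After op 6 (add_cursor(13)): buffer="uhwdglidhwdgd" (len 13), cursors c1@5 c2@12 c3@13, authorship .1111...2222.
Authorship (.=original, N=cursor N): . 1 1 1 1 . . . 2 2 2 2 .
Index 9: author = 2

Answer: cursor 2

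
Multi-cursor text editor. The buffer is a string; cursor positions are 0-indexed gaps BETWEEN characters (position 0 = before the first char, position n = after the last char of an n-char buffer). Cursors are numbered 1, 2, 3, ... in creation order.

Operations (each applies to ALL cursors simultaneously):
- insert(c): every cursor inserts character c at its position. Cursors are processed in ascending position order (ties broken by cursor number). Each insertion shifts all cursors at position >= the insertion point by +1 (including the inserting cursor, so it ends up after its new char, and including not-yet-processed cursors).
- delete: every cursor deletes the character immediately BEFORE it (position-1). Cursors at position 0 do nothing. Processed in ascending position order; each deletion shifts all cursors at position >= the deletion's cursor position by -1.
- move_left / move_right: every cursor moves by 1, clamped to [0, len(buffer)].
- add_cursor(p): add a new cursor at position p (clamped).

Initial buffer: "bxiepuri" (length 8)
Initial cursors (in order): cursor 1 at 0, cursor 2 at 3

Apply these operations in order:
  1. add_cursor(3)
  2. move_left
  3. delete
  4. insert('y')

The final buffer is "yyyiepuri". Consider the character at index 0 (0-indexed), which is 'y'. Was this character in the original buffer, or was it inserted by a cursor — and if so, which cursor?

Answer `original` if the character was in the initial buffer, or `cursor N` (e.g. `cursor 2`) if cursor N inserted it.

After op 1 (add_cursor(3)): buffer="bxiepuri" (len 8), cursors c1@0 c2@3 c3@3, authorship ........
After op 2 (move_left): buffer="bxiepuri" (len 8), cursors c1@0 c2@2 c3@2, authorship ........
After op 3 (delete): buffer="iepuri" (len 6), cursors c1@0 c2@0 c3@0, authorship ......
After op 4 (insert('y')): buffer="yyyiepuri" (len 9), cursors c1@3 c2@3 c3@3, authorship 123......
Authorship (.=original, N=cursor N): 1 2 3 . . . . . .
Index 0: author = 1

Answer: cursor 1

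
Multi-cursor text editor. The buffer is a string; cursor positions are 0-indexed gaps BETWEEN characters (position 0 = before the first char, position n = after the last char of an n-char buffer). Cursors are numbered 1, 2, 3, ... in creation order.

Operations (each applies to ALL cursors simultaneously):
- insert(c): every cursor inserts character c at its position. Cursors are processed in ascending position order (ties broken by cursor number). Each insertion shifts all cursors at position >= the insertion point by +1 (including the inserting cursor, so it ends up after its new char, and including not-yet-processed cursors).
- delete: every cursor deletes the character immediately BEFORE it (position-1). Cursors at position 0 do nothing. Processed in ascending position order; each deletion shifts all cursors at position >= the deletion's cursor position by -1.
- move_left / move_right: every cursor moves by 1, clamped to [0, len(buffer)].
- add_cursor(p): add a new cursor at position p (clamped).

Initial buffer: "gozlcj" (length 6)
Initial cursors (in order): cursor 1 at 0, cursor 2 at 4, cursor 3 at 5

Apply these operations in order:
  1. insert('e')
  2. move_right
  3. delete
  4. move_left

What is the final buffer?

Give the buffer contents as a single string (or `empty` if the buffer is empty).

After op 1 (insert('e')): buffer="egozlecej" (len 9), cursors c1@1 c2@6 c3@8, authorship 1....2.3.
After op 2 (move_right): buffer="egozlecej" (len 9), cursors c1@2 c2@7 c3@9, authorship 1....2.3.
After op 3 (delete): buffer="eozlee" (len 6), cursors c1@1 c2@5 c3@6, authorship 1...23
After op 4 (move_left): buffer="eozlee" (len 6), cursors c1@0 c2@4 c3@5, authorship 1...23

Answer: eozlee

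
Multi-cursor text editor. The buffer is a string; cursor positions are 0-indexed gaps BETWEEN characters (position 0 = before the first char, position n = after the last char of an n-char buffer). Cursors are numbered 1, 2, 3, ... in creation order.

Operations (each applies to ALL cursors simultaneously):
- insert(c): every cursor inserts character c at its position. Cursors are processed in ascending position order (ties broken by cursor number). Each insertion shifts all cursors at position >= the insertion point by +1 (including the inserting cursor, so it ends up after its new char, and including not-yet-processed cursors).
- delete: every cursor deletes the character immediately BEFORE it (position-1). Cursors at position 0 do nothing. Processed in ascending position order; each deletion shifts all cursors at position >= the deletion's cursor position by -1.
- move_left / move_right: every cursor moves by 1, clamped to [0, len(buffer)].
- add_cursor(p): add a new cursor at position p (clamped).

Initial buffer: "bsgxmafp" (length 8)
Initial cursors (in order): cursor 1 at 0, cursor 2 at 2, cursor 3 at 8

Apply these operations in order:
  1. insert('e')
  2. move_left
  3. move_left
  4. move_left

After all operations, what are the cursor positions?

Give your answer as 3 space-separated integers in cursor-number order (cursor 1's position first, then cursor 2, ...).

After op 1 (insert('e')): buffer="ebsegxmafpe" (len 11), cursors c1@1 c2@4 c3@11, authorship 1..2......3
After op 2 (move_left): buffer="ebsegxmafpe" (len 11), cursors c1@0 c2@3 c3@10, authorship 1..2......3
After op 3 (move_left): buffer="ebsegxmafpe" (len 11), cursors c1@0 c2@2 c3@9, authorship 1..2......3
After op 4 (move_left): buffer="ebsegxmafpe" (len 11), cursors c1@0 c2@1 c3@8, authorship 1..2......3

Answer: 0 1 8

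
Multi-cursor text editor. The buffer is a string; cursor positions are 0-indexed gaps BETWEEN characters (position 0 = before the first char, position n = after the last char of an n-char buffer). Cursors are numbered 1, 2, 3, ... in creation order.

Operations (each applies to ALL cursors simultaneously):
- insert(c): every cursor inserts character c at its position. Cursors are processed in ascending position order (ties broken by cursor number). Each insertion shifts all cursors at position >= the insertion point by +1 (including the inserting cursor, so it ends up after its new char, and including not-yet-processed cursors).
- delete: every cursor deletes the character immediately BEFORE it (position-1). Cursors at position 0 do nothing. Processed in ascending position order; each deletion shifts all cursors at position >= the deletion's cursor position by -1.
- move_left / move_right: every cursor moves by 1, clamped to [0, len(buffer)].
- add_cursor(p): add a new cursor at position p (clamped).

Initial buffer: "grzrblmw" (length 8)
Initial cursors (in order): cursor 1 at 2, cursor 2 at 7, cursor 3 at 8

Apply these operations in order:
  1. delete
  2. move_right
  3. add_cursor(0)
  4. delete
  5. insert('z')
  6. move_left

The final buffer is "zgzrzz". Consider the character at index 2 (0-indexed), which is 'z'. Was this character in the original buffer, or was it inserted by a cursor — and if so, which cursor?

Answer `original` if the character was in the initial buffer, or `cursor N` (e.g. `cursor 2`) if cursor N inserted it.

Answer: cursor 1

Derivation:
After op 1 (delete): buffer="gzrbl" (len 5), cursors c1@1 c2@5 c3@5, authorship .....
After op 2 (move_right): buffer="gzrbl" (len 5), cursors c1@2 c2@5 c3@5, authorship .....
After op 3 (add_cursor(0)): buffer="gzrbl" (len 5), cursors c4@0 c1@2 c2@5 c3@5, authorship .....
After op 4 (delete): buffer="gr" (len 2), cursors c4@0 c1@1 c2@2 c3@2, authorship ..
After op 5 (insert('z')): buffer="zgzrzz" (len 6), cursors c4@1 c1@3 c2@6 c3@6, authorship 4.1.23
After op 6 (move_left): buffer="zgzrzz" (len 6), cursors c4@0 c1@2 c2@5 c3@5, authorship 4.1.23
Authorship (.=original, N=cursor N): 4 . 1 . 2 3
Index 2: author = 1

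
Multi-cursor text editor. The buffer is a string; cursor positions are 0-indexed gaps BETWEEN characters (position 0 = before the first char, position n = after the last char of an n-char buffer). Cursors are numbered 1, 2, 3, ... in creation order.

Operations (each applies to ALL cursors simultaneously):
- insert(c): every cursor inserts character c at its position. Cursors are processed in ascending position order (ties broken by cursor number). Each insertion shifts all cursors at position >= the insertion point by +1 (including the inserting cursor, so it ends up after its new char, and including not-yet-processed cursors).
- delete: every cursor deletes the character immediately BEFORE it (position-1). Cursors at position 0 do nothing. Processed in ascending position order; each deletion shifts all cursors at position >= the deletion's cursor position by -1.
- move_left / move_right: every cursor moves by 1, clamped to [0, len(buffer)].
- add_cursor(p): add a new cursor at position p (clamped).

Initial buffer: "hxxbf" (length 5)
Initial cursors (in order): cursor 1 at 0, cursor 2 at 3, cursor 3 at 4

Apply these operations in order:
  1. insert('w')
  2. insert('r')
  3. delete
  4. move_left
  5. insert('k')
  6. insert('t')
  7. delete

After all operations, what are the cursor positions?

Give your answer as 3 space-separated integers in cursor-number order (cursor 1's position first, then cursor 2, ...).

After op 1 (insert('w')): buffer="whxxwbwf" (len 8), cursors c1@1 c2@5 c3@7, authorship 1...2.3.
After op 2 (insert('r')): buffer="wrhxxwrbwrf" (len 11), cursors c1@2 c2@7 c3@10, authorship 11...22.33.
After op 3 (delete): buffer="whxxwbwf" (len 8), cursors c1@1 c2@5 c3@7, authorship 1...2.3.
After op 4 (move_left): buffer="whxxwbwf" (len 8), cursors c1@0 c2@4 c3@6, authorship 1...2.3.
After op 5 (insert('k')): buffer="kwhxxkwbkwf" (len 11), cursors c1@1 c2@6 c3@9, authorship 11...22.33.
After op 6 (insert('t')): buffer="ktwhxxktwbktwf" (len 14), cursors c1@2 c2@8 c3@12, authorship 111...222.333.
After op 7 (delete): buffer="kwhxxkwbkwf" (len 11), cursors c1@1 c2@6 c3@9, authorship 11...22.33.

Answer: 1 6 9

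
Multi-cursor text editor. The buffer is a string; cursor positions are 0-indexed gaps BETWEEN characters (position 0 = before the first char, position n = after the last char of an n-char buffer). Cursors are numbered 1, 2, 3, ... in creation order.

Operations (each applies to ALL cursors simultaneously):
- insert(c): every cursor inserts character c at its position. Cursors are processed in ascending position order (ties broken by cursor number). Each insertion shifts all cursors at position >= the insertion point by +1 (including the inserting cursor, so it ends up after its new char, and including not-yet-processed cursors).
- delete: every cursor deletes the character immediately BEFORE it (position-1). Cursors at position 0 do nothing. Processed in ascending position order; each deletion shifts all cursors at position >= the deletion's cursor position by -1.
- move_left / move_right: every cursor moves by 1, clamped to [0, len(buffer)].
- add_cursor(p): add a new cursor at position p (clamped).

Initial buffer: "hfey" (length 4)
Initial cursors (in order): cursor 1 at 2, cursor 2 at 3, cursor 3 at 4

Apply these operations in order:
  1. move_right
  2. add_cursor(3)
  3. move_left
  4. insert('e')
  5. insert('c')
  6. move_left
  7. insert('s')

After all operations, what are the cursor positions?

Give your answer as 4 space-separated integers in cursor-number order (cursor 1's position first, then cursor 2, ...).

After op 1 (move_right): buffer="hfey" (len 4), cursors c1@3 c2@4 c3@4, authorship ....
After op 2 (add_cursor(3)): buffer="hfey" (len 4), cursors c1@3 c4@3 c2@4 c3@4, authorship ....
After op 3 (move_left): buffer="hfey" (len 4), cursors c1@2 c4@2 c2@3 c3@3, authorship ....
After op 4 (insert('e')): buffer="hfeeeeey" (len 8), cursors c1@4 c4@4 c2@7 c3@7, authorship ..14.23.
After op 5 (insert('c')): buffer="hfeecceeeccy" (len 12), cursors c1@6 c4@6 c2@11 c3@11, authorship ..1414.2323.
After op 6 (move_left): buffer="hfeecceeeccy" (len 12), cursors c1@5 c4@5 c2@10 c3@10, authorship ..1414.2323.
After op 7 (insert('s')): buffer="hfeecssceeecsscy" (len 16), cursors c1@7 c4@7 c2@14 c3@14, authorship ..141144.232233.

Answer: 7 14 14 7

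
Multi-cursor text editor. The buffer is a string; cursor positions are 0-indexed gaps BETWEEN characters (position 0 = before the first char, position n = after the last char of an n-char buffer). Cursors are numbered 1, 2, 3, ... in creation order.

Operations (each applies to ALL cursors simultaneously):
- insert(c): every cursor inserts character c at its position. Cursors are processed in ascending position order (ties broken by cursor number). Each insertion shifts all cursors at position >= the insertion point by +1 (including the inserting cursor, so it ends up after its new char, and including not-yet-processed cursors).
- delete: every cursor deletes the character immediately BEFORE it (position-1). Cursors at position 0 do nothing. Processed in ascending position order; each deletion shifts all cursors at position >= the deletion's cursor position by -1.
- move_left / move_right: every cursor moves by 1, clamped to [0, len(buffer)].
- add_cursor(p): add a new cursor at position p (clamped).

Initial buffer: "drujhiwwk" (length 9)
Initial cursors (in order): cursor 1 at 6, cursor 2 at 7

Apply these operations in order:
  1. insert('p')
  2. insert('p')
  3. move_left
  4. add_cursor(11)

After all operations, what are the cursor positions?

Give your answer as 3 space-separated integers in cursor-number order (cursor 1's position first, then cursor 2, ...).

After op 1 (insert('p')): buffer="drujhipwpwk" (len 11), cursors c1@7 c2@9, authorship ......1.2..
After op 2 (insert('p')): buffer="drujhippwppwk" (len 13), cursors c1@8 c2@11, authorship ......11.22..
After op 3 (move_left): buffer="drujhippwppwk" (len 13), cursors c1@7 c2@10, authorship ......11.22..
After op 4 (add_cursor(11)): buffer="drujhippwppwk" (len 13), cursors c1@7 c2@10 c3@11, authorship ......11.22..

Answer: 7 10 11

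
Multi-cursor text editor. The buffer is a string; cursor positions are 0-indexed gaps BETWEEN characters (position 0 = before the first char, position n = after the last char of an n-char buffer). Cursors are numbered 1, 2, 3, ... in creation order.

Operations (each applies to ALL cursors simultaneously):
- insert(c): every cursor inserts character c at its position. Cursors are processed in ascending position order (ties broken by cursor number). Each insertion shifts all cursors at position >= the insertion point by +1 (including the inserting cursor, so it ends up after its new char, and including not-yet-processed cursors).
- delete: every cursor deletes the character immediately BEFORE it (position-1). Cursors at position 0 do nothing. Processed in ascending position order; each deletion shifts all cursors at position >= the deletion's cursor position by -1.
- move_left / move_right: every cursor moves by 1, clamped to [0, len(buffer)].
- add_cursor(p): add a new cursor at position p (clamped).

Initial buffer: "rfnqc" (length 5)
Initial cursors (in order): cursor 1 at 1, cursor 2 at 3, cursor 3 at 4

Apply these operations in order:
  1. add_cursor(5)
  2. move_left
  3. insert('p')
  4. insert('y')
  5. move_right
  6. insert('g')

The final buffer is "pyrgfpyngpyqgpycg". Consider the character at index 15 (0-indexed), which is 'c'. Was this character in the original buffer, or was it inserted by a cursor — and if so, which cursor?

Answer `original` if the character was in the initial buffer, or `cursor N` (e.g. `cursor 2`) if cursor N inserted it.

Answer: original

Derivation:
After op 1 (add_cursor(5)): buffer="rfnqc" (len 5), cursors c1@1 c2@3 c3@4 c4@5, authorship .....
After op 2 (move_left): buffer="rfnqc" (len 5), cursors c1@0 c2@2 c3@3 c4@4, authorship .....
After op 3 (insert('p')): buffer="prfpnpqpc" (len 9), cursors c1@1 c2@4 c3@6 c4@8, authorship 1..2.3.4.
After op 4 (insert('y')): buffer="pyrfpynpyqpyc" (len 13), cursors c1@2 c2@6 c3@9 c4@12, authorship 11..22.33.44.
After op 5 (move_right): buffer="pyrfpynpyqpyc" (len 13), cursors c1@3 c2@7 c3@10 c4@13, authorship 11..22.33.44.
After op 6 (insert('g')): buffer="pyrgfpyngpyqgpycg" (len 17), cursors c1@4 c2@9 c3@13 c4@17, authorship 11.1.22.233.344.4
Authorship (.=original, N=cursor N): 1 1 . 1 . 2 2 . 2 3 3 . 3 4 4 . 4
Index 15: author = original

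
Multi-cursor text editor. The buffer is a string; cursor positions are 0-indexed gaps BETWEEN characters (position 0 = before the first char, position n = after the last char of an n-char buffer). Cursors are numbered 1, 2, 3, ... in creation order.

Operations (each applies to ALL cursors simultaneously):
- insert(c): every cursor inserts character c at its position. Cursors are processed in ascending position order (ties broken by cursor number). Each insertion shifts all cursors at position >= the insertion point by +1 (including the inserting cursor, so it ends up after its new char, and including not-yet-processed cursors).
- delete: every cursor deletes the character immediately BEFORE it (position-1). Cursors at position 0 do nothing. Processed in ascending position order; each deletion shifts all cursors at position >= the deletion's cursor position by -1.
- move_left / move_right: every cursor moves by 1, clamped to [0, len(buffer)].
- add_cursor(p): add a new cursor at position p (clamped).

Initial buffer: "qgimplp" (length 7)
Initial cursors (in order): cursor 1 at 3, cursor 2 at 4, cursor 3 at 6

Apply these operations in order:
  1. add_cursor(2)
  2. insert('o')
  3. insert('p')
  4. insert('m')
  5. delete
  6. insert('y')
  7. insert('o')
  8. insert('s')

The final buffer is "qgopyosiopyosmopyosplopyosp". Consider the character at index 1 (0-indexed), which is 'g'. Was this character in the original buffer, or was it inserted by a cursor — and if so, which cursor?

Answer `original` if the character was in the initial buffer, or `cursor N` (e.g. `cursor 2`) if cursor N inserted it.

Answer: original

Derivation:
After op 1 (add_cursor(2)): buffer="qgimplp" (len 7), cursors c4@2 c1@3 c2@4 c3@6, authorship .......
After op 2 (insert('o')): buffer="qgoiomoplop" (len 11), cursors c4@3 c1@5 c2@7 c3@10, authorship ..4.1.2..3.
After op 3 (insert('p')): buffer="qgopiopmopplopp" (len 15), cursors c4@4 c1@7 c2@10 c3@14, authorship ..44.11.22..33.
After op 4 (insert('m')): buffer="qgopmiopmmopmplopmp" (len 19), cursors c4@5 c1@9 c2@13 c3@18, authorship ..444.111.222..333.
After op 5 (delete): buffer="qgopiopmopplopp" (len 15), cursors c4@4 c1@7 c2@10 c3@14, authorship ..44.11.22..33.
After op 6 (insert('y')): buffer="qgopyiopymopyplopyp" (len 19), cursors c4@5 c1@9 c2@13 c3@18, authorship ..444.111.222..333.
After op 7 (insert('o')): buffer="qgopyoiopyomopyoplopyop" (len 23), cursors c4@6 c1@11 c2@16 c3@22, authorship ..4444.1111.2222..3333.
After op 8 (insert('s')): buffer="qgopyosiopyosmopyosplopyosp" (len 27), cursors c4@7 c1@13 c2@19 c3@26, authorship ..44444.11111.22222..33333.
Authorship (.=original, N=cursor N): . . 4 4 4 4 4 . 1 1 1 1 1 . 2 2 2 2 2 . . 3 3 3 3 3 .
Index 1: author = original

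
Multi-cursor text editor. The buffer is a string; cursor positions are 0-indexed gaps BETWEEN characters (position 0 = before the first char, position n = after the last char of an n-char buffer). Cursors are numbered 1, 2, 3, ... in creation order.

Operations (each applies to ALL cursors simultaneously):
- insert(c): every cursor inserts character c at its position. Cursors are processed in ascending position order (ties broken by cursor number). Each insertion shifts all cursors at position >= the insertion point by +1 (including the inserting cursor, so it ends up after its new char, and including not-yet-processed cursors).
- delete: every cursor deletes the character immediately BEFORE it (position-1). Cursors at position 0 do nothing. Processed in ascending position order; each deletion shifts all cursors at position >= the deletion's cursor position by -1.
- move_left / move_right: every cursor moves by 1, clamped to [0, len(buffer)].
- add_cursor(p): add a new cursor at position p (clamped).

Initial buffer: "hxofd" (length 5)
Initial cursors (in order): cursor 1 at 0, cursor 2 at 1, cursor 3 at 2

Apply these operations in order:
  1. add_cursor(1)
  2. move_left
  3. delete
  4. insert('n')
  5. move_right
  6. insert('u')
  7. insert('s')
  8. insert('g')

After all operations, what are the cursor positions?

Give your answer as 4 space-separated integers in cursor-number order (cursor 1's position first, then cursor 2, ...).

Answer: 17 17 17 17

Derivation:
After op 1 (add_cursor(1)): buffer="hxofd" (len 5), cursors c1@0 c2@1 c4@1 c3@2, authorship .....
After op 2 (move_left): buffer="hxofd" (len 5), cursors c1@0 c2@0 c4@0 c3@1, authorship .....
After op 3 (delete): buffer="xofd" (len 4), cursors c1@0 c2@0 c3@0 c4@0, authorship ....
After op 4 (insert('n')): buffer="nnnnxofd" (len 8), cursors c1@4 c2@4 c3@4 c4@4, authorship 1234....
After op 5 (move_right): buffer="nnnnxofd" (len 8), cursors c1@5 c2@5 c3@5 c4@5, authorship 1234....
After op 6 (insert('u')): buffer="nnnnxuuuuofd" (len 12), cursors c1@9 c2@9 c3@9 c4@9, authorship 1234.1234...
After op 7 (insert('s')): buffer="nnnnxuuuussssofd" (len 16), cursors c1@13 c2@13 c3@13 c4@13, authorship 1234.12341234...
After op 8 (insert('g')): buffer="nnnnxuuuussssggggofd" (len 20), cursors c1@17 c2@17 c3@17 c4@17, authorship 1234.123412341234...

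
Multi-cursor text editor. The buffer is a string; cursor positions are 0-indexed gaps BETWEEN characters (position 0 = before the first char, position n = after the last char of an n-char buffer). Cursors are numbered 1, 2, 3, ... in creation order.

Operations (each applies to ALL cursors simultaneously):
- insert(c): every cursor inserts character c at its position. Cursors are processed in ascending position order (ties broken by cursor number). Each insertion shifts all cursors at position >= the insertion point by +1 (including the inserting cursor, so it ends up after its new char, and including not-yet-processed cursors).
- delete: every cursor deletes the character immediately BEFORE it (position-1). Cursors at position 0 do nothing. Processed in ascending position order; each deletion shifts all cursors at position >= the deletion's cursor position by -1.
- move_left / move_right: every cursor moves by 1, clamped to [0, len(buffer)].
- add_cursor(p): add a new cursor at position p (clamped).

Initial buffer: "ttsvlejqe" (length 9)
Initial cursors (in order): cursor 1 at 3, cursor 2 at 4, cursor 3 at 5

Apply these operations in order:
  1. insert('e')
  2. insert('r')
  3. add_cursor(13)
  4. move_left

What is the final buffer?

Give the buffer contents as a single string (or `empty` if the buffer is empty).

After op 1 (insert('e')): buffer="ttseveleejqe" (len 12), cursors c1@4 c2@6 c3@8, authorship ...1.2.3....
After op 2 (insert('r')): buffer="ttserverlerejqe" (len 15), cursors c1@5 c2@8 c3@11, authorship ...11.22.33....
After op 3 (add_cursor(13)): buffer="ttserverlerejqe" (len 15), cursors c1@5 c2@8 c3@11 c4@13, authorship ...11.22.33....
After op 4 (move_left): buffer="ttserverlerejqe" (len 15), cursors c1@4 c2@7 c3@10 c4@12, authorship ...11.22.33....

Answer: ttserverlerejqe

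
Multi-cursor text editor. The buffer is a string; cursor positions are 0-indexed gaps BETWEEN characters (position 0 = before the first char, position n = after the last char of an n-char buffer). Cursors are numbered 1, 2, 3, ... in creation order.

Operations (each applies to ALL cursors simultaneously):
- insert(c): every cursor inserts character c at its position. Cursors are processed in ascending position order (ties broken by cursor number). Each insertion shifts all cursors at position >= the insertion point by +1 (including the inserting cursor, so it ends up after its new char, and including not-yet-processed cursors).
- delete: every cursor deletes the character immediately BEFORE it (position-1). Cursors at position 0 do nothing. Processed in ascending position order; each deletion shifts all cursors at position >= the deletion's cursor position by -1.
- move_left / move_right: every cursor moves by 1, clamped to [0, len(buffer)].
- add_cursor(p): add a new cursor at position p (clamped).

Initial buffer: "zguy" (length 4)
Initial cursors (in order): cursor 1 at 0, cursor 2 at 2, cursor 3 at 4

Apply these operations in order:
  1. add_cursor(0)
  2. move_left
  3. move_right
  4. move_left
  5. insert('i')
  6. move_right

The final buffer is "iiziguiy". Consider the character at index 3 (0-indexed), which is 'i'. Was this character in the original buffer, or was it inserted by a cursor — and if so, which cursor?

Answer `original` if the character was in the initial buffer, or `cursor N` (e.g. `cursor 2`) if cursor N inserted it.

After op 1 (add_cursor(0)): buffer="zguy" (len 4), cursors c1@0 c4@0 c2@2 c3@4, authorship ....
After op 2 (move_left): buffer="zguy" (len 4), cursors c1@0 c4@0 c2@1 c3@3, authorship ....
After op 3 (move_right): buffer="zguy" (len 4), cursors c1@1 c4@1 c2@2 c3@4, authorship ....
After op 4 (move_left): buffer="zguy" (len 4), cursors c1@0 c4@0 c2@1 c3@3, authorship ....
After op 5 (insert('i')): buffer="iiziguiy" (len 8), cursors c1@2 c4@2 c2@4 c3@7, authorship 14.2..3.
After op 6 (move_right): buffer="iiziguiy" (len 8), cursors c1@3 c4@3 c2@5 c3@8, authorship 14.2..3.
Authorship (.=original, N=cursor N): 1 4 . 2 . . 3 .
Index 3: author = 2

Answer: cursor 2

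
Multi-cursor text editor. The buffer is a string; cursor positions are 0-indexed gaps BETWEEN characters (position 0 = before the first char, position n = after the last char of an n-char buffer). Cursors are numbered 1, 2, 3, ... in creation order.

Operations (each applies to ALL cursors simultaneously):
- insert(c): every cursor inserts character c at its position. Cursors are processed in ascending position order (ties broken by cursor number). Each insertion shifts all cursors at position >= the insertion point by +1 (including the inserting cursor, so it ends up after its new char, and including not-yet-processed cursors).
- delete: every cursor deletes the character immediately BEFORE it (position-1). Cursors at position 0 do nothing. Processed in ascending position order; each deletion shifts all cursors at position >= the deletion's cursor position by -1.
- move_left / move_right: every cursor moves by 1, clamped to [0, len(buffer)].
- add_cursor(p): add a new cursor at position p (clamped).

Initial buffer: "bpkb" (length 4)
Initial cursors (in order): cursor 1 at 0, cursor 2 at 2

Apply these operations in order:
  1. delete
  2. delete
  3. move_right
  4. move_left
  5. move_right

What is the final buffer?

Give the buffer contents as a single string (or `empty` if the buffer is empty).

After op 1 (delete): buffer="bkb" (len 3), cursors c1@0 c2@1, authorship ...
After op 2 (delete): buffer="kb" (len 2), cursors c1@0 c2@0, authorship ..
After op 3 (move_right): buffer="kb" (len 2), cursors c1@1 c2@1, authorship ..
After op 4 (move_left): buffer="kb" (len 2), cursors c1@0 c2@0, authorship ..
After op 5 (move_right): buffer="kb" (len 2), cursors c1@1 c2@1, authorship ..

Answer: kb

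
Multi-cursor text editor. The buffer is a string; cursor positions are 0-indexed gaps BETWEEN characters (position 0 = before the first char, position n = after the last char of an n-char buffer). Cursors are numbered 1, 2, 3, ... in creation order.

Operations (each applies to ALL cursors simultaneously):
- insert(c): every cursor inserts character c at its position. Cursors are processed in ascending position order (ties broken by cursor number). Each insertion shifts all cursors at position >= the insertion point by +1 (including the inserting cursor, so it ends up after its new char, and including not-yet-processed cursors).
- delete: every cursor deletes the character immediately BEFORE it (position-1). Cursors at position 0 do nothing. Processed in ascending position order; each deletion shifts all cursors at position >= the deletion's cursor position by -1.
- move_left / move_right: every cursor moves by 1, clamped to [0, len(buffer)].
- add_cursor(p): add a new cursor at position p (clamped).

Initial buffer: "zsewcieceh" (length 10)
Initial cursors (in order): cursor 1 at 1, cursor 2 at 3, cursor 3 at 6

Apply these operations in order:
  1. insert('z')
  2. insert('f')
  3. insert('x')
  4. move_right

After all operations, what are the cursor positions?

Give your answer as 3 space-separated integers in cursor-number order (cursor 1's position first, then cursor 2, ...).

After op 1 (insert('z')): buffer="zzsezwcizeceh" (len 13), cursors c1@2 c2@5 c3@9, authorship .1..2...3....
After op 2 (insert('f')): buffer="zzfsezfwcizfeceh" (len 16), cursors c1@3 c2@7 c3@12, authorship .11..22...33....
After op 3 (insert('x')): buffer="zzfxsezfxwcizfxeceh" (len 19), cursors c1@4 c2@9 c3@15, authorship .111..222...333....
After op 4 (move_right): buffer="zzfxsezfxwcizfxeceh" (len 19), cursors c1@5 c2@10 c3@16, authorship .111..222...333....

Answer: 5 10 16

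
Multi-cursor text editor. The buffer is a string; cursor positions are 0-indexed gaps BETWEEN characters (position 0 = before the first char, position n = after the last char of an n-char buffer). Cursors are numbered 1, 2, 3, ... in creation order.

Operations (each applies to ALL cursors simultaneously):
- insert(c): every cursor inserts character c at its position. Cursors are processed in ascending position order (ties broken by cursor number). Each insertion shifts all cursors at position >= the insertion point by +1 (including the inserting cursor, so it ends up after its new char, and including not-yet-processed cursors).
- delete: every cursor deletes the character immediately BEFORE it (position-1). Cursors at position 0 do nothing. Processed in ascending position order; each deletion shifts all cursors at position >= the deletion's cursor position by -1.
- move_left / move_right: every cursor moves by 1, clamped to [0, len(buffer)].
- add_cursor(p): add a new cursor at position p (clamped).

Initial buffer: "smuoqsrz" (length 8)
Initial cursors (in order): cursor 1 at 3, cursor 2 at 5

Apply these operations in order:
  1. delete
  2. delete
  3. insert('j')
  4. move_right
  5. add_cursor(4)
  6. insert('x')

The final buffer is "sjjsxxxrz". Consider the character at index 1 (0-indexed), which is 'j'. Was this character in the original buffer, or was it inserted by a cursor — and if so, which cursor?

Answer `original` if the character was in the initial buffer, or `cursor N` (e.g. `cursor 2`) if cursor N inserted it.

Answer: cursor 1

Derivation:
After op 1 (delete): buffer="smosrz" (len 6), cursors c1@2 c2@3, authorship ......
After op 2 (delete): buffer="ssrz" (len 4), cursors c1@1 c2@1, authorship ....
After op 3 (insert('j')): buffer="sjjsrz" (len 6), cursors c1@3 c2@3, authorship .12...
After op 4 (move_right): buffer="sjjsrz" (len 6), cursors c1@4 c2@4, authorship .12...
After op 5 (add_cursor(4)): buffer="sjjsrz" (len 6), cursors c1@4 c2@4 c3@4, authorship .12...
After op 6 (insert('x')): buffer="sjjsxxxrz" (len 9), cursors c1@7 c2@7 c3@7, authorship .12.123..
Authorship (.=original, N=cursor N): . 1 2 . 1 2 3 . .
Index 1: author = 1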